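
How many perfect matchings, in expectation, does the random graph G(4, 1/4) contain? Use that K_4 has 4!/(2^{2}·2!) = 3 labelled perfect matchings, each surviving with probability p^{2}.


K_4 has 4!/(2^{2}·2!) = 3 labelled perfect matchings.
For each such perfect matching H, let X_H = 1 if all 2 edges of H are present in G. Then P[X_H = 1] = p^{2} = (1/4)^{2} = 1/16.
By linearity of expectation: E[X] = Σ_H E[X_H] = 3 · p^{2} = 3 · 1/16 = 3/16.
Numerically: E[X] ≈ 0.1875.

E[X] = 3 · (1/4)^{2} = 3/16 ≈ 0.1875.


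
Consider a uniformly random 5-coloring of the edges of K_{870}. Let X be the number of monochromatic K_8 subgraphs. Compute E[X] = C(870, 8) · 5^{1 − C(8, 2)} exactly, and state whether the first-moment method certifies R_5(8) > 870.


E[X] = C(870, 8) · 5^{1 − 28} = 7881626782940464620 · 5^{−27} = 7881626782940464620/7450580596923828125.
As a reduced fraction: E[X] = 1576325356588092924/1490116119384765625 ≈ 1.05785.
Is E[X] < 1? NO.
Since E[X] ≥ 1, the first-moment bound is inconclusive at n = 870; it does NOT by itself certify R_5(8) > 870.

E[X] = 1576325356588092924/1490116119384765625 ≈ 1.05785; E[X] ≥ 1; first-moment method inconclusive here.


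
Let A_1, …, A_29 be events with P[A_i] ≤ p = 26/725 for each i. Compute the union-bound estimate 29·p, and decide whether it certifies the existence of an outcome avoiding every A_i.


Union bound: P[∪_{i=1}^{29} A_i] ≤ Σ_i P[A_i] ≤ 29·p = 29·(26/725) = 26/25.
Numerically: 26/25 ≈ 1.04000.
Is 26/25 < 1? NO.
Since the bound 26/25 is ≥ 1, the union bound is uninformative here; it does NOT by itself certify existence.

29·p = 26/25 ≈ 1.04000; existence NOT certified by the union bound.


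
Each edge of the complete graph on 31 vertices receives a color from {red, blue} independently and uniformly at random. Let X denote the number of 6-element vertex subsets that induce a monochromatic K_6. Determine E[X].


Let X = Σ_S X_S over the C(31, 6) = 736281 subsets S of size 6, where X_S = 1 if the K_6 on S is monochromatic.
For a fixed S, the K_6 on S has C(6, 2) = 15 edges. P[all 15 edges red] = (1/2)^15, and likewise for blue, so P[monochromatic] = 2·(1/2)^15 = 2^{1 − 15} = 1/16384.
By linearity: E[X] = C(31, 6) · 2^{1 − 15} = 736281 · 1/16384 = 736281/16384.
Numerically: E[X] ≈ 44.9390.

E[X] = C(31,6)·2^(1−C(6,2)) = 736281/16384 ≈ 44.9390.


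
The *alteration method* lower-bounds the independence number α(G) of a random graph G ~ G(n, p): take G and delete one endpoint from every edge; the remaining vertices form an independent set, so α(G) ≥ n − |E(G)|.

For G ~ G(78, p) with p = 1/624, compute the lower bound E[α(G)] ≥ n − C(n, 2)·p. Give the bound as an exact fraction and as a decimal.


E[|E(G)|] = C(78, 2)·p = 3003 · (1/624) = 77/16.
E[α(G)] ≥ n − E[|E(G)|] = 78 − 77/16 = 1171/16.
Numerically: ≈ 73.18750.
(This is only a lower bound; the true E[α(G)] may be larger.)

E[α(G)] ≥ 1171/16 ≈ 73.18750.


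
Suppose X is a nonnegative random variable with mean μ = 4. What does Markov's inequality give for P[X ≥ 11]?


μ = E[X] = 4, a = 11.
Markov: P[X ≥ 11] ≤ μ/a = (4)/11 = 4/11.
Numerically: ≈ 0.364.
(Since a = 11 > μ = 4.000, the bound 4/11 is < 1 and informative.)

P[X ≥ 11] ≤ 4/11 ≈ 0.364.


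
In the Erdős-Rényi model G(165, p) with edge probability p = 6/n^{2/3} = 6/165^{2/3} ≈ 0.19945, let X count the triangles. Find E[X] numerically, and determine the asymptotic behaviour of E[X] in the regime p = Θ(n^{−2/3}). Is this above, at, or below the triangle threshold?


Number of potential triangles: C(165, 3) = 735130.
Each occurs with probability p³ ≈ (0.19945)³ ≈ 7.9338843e-03.
By linearity: E[X] = C(165, 3)·p³ ≈ 735130 · 7.9338843e-03 ≈ 5832.43636.
Since α = 2/3 < 1, p = c/n^{2/3} ≫ 1/n is above the triangle threshold p ~ 1/n. Asymptotically E[X] ~ (c³/6)·n^{3(1−α)} = (6³/6)·n^{1} → ∞; triangles are abundant w.h.p.

E[X] ≈ 5832.43636; in regime p = Θ(1/n^{2/3}) E[X] diverges (above the triangle threshold p ~ 1/n).


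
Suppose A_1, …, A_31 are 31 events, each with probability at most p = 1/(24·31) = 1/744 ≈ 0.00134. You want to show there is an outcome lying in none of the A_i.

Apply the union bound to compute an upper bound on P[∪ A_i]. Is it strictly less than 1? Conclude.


Union bound: P[∪_{i=1}^{31} A_i] ≤ Σ_i P[A_i] ≤ 31·p = 31·(1/744) = 1/24.
Numerically: 1/24 ≈ 0.04167.
Is 1/24 < 1? YES.
Since P[∪ A_i] ≤ 1/24 < 1, the complement has P[∩ A_i^c] ≥ 1 − 1/24 = 23/24 > 0, so some outcome avoids every A_i.

31·p = 1/24 ≈ 0.04167; existence CERTIFIED by the union bound.


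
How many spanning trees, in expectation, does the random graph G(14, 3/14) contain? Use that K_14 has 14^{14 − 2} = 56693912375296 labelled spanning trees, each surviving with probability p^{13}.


K_14 has 14^{14 − 2} = 56693912375296 labelled spanning trees.
For each such spanning tree H, let X_H = 1 if all 13 edges of H are present in G. Then P[X_H = 1] = p^{13} = (3/14)^{13} = 1594323/793714773254144.
Summing the indicators: E[X] = Σ_H E[X_H] = 56693912375296 · p^{13} = 56693912375296 · 1594323/793714773254144 = 1594323/14.
Numerically: E[X] ≈ 1.1388e+05.

E[X] = 56693912375296 · (3/14)^{13} = 1594323/14 ≈ 1.1388e+05.


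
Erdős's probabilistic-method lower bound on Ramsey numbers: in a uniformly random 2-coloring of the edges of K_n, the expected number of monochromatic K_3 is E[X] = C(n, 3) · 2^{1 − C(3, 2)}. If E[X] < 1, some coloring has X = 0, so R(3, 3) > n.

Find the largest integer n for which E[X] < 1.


We need C(n, 3) · 2^{1 − 3} < 1, i.e. C(n, 3) < 2^{3 − 1} = 4.
Check values of n near the boundary:
  n = 3: C(3, 3) = 1; 1 < 4? YES
  n = 4: C(4, 3) = 4; 4 < 4? NO
The largest n with C(n, 3) < 4 is n = 3 (where E[X] = 1/4 ≈ 0.2500). Hence R(3, 3) > 3, i.e. R(3, 3) ≥ 4.

Largest n = 3; hence R(3, 3) > 3.


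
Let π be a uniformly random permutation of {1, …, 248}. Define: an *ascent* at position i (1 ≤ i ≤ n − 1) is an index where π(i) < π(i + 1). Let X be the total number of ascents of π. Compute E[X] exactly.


Write X = Σ X_I over i = 1, …, 247, with X_I the indicator of one ascent.
There are 247 indicators.
For each fixed i, the pair (π(i), π(i+1)) is a uniformly random ordered pair of distinct values from {1, …, 248}; by symmetry P[π(i) < π(i+1)] = 1/2.
By linearity: E[X] = 247 · (1/2) = (248 − 1) · (1/2) = 247/2 ≈ 123.5000.

E[X] = 247/2 = 123.5000.


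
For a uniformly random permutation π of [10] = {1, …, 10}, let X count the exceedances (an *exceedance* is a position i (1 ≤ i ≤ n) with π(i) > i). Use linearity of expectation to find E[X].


Write X = Σ_{i=1}^{10} X_i, where X_i = 1_{π(i) > i}.
For each fixed i, π(i) is uniform over {1, …, 10} (marginal of a uniform permutation), so P[π(i) > i] = (n − i)/n. Summing: Σ_{i=1}^{10} (n − i)/n = (0 + 1 + … + 9)/10 = 10(10 − 1)/(2·10) = (10 − 1)/2.
Hence E[X] = Σ_{i=1}^{10} (10 − i)/10 = 9/2 ≈ 4.5000.

E[X] = 9/2 = 4.5000.


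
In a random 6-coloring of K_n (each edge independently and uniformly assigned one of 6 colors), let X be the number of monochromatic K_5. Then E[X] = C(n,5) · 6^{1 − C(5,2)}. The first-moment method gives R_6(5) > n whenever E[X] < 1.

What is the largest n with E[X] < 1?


We need C(n, 5) · 6^{1 − 10} < 1, i.e. C(n, 5) < 6^{10 − 1} = 10077696.
Check values of n near the boundary:
  n = 63: C(63, 5) = 7028847; 7028847 < 10077696? YES
  n = 64: C(64, 5) = 7624512; 7624512 < 10077696? YES
  n = 65: C(65, 5) = 8259888; 8259888 < 10077696? YES
  n = 66: C(66, 5) = 8936928; 8936928 < 10077696? YES
  n = 67: C(67, 5) = 9657648; 9657648 < 10077696? YES
  n = 68: C(68, 5) = 10424128; 10424128 < 10077696? NO
  n = 69: C(69, 5) = 11238513; 11238513 < 10077696? NO
  n = 70: C(70, 5) = 12103014; 12103014 < 10077696? NO
The largest n with C(n, 5) < 10077696 is n = 67 (where E[X] = 67067/69984 ≈ 0.9583). Hence R_6(5) > 67, i.e. R_6(5) ≥ 68.

Largest n = 67; hence R_6(5) > 67.


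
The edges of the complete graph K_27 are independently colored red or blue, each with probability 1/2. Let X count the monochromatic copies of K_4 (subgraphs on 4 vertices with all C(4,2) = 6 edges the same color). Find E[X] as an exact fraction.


Let X = Σ_S X_S over the C(27, 4) = 17550 subsets S of size 4, where X_S = 1 if the K_4 on S is monochromatic.
For a fixed S, the K_4 on S has C(4, 2) = 6 edges. P[all 6 edges red] = (1/2)^6, and likewise for blue, so P[monochromatic] = 2·(1/2)^6 = 2^{1 − 6} = 1/32.
By linearity of expectation: E[X] = C(27, 4) · 2^{1 − 6} = 17550 · 1/32 = 8775/16.
Numerically: E[X] ≈ 548.4375.

E[X] = C(27,4)·2^(1−C(4,2)) = 8775/16 ≈ 548.4375.


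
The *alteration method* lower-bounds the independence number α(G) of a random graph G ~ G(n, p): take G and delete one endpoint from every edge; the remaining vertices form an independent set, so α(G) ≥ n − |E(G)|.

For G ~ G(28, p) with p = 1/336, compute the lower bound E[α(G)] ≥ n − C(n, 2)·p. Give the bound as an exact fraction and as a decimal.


E[|E(G)|] = C(28, 2)·p = 378 · (1/336) = 9/8.
E[α(G)] ≥ n − E[|E(G)|] = 28 − 9/8 = 215/8.
Numerically: ≈ 26.875000.
(This is only a lower bound; the true E[α(G)] may be larger.)

E[α(G)] ≥ 215/8 ≈ 26.875000.


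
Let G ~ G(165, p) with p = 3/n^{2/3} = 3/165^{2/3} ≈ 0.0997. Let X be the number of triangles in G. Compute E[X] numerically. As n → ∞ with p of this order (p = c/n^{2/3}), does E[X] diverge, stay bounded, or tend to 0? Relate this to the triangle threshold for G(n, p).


Number of potential triangles: C(165, 3) = 735130.
Each occurs with probability p³ ≈ (0.0997)³ ≈ 9.91736e-04.
By linearity: E[X] = C(165, 3)·p³ ≈ 735130 · 9.91736e-04 ≈ 729.055.
Since α = 2/3 < 1, p = c/n^{2/3} ≫ 1/n is above the triangle threshold p ~ 1/n. Asymptotically E[X] ~ (c³/6)·n^{3(1−α)} = (3³/6)·n^{1} → ∞; triangles are abundant w.h.p.

E[X] ≈ 729.055; in regime p = Θ(1/n^{2/3}) E[X] diverges (above the triangle threshold p ~ 1/n).


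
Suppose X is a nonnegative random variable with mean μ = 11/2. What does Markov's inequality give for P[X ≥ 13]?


μ = E[X] = 11/2, a = 13.
Markov: P[X ≥ 13] ≤ μ/a = (11/2)/13 = 11/26.
Numerically: ≈ 0.423.
(Since a = 13 > μ = 5.500, the bound 11/26 is < 1 and informative.)

P[X ≥ 13] ≤ 11/26 ≈ 0.423.


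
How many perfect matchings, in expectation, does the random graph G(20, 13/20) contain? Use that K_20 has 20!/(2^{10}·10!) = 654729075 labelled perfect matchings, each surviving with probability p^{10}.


K_20 has 20!/(2^{10}·10!) = 654729075 labelled perfect matchings.
For each such perfect matching H, let X_H = 1 if all 10 edges of H are present in G. Then P[X_H = 1] = p^{10} = (13/20)^{10} = 137858491849/10240000000000.
Summing the indicators: E[X] = Σ_H E[X_H] = 654729075 · p^{10} = 654729075 · 137858491849/10240000000000 = 3610398513967632387/409600000000.
Numerically: E[X] ≈ 8.8144e+06.

E[X] = 654729075 · (13/20)^{10} = 3610398513967632387/409600000000 ≈ 8.8144e+06.


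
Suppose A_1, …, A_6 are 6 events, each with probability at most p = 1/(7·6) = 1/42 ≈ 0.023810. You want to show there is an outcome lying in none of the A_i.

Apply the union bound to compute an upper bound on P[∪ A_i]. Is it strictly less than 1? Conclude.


Union bound: P[∪_{i=1}^{6} A_i] ≤ Σ_i P[A_i] ≤ 6·p = 6·(1/42) = 1/7.
Numerically: 1/7 ≈ 0.142857.
Is 1/7 < 1? YES.
Since P[∪ A_i] ≤ 1/7 < 1, the complement has P[∩ A_i^c] ≥ 1 − 1/7 = 6/7 > 0, so some outcome avoids every A_i.

6·p = 1/7 ≈ 0.142857; existence CERTIFIED by the union bound.


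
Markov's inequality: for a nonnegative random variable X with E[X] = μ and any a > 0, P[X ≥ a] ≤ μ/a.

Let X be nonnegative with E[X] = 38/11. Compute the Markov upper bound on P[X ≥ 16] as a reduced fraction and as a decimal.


μ = E[X] = 38/11, a = 16.
Markov: P[X ≥ 16] ≤ μ/a = (38/11)/16 = 19/88.
Numerically: ≈ 0.21591.
(Since a = 16 > μ = 3.45455, the bound 19/88 is < 1 and informative.)

P[X ≥ 16] ≤ 19/88 ≈ 0.21591.


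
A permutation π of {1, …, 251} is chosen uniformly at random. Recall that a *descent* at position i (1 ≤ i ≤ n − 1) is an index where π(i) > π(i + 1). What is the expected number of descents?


Write X = Σ X_I over i = 1, …, 250, with X_I the indicator of one descent.
There are 250 indicators.
For each fixed i, the pair (π(i), π(i+1)) is a uniformly random ordered pair of distinct values from {1, …, 251}; by symmetry P[π(i) > π(i+1)] = 1/2.
By linearity: E[X] = 250 · (1/2) = (251 − 1) · (1/2) = 125 ≈ 125.000.

E[X] = 125 = 125.000.


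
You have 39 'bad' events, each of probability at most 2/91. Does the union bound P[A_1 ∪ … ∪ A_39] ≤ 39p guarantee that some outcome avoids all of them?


Union bound: P[∪_{i=1}^{39} A_i] ≤ Σ_i P[A_i] ≤ 39·p = 39·(2/91) = 6/7.
Numerically: 6/7 ≈ 0.85714.
Is 6/7 < 1? YES.
Since P[∪ A_i] ≤ 6/7 < 1, the complement has P[∩ A_i^c] ≥ 1 − 6/7 = 1/7 > 0, so some outcome avoids every A_i.

39·p = 6/7 ≈ 0.85714; existence CERTIFIED by the union bound.


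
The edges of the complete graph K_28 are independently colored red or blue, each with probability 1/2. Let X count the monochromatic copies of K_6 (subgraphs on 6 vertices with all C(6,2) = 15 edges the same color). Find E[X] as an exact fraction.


Let X = Σ_S X_S over the C(28, 6) = 376740 subsets S of size 6, where X_S = 1 if the K_6 on S is monochromatic.
For a fixed S, the K_6 on S has C(6, 2) = 15 edges. P[all 15 edges red] = (1/2)^15, and likewise for blue, so P[monochromatic] = 2·(1/2)^15 = 2^{1 − 15} = 1/16384.
By linearity of expectation: E[X] = C(28, 6) · 2^{1 − 15} = 376740 · 1/16384 = 94185/4096.
Numerically: E[X] ≈ 22.99438.

E[X] = C(28,6)·2^(1−C(6,2)) = 94185/4096 ≈ 22.99438.


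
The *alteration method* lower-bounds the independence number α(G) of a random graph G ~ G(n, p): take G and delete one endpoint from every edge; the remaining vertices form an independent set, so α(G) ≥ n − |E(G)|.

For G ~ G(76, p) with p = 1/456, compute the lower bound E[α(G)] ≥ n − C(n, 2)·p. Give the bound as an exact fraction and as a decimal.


E[|E(G)|] = C(76, 2)·p = 2850 · (1/456) = 25/4.
E[α(G)] ≥ n − E[|E(G)|] = 76 − 25/4 = 279/4.
Numerically: ≈ 69.7500.
(This is only a lower bound; the true E[α(G)] may be larger.)

E[α(G)] ≥ 279/4 ≈ 69.7500.


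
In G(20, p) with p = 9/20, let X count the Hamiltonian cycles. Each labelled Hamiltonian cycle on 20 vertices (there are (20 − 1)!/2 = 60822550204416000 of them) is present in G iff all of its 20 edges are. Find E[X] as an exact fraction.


K_20 has (20 − 1)!/2 = 60822550204416000 labelled Hamiltonian cycles.
For each such Hamiltonian cycle H, let X_H = 1 if all 20 edges of H are present in G. Then P[X_H = 1] = p^{20} = (9/20)^{20} = 12157665459056928801/104857600000000000000000000.
By linearity: E[X] = Σ_H E[X_H] = 60822550204416000 · p^{20} = 60822550204416000 · 12157665459056928801/104857600000000000000000000 = 180532279724605553545860280221/25600000000000000000.
Numerically: E[X] ≈ 7.052e+09.

E[X] = 60822550204416000 · (9/20)^{20} = 180532279724605553545860280221/25600000000000000000 ≈ 7.052e+09.


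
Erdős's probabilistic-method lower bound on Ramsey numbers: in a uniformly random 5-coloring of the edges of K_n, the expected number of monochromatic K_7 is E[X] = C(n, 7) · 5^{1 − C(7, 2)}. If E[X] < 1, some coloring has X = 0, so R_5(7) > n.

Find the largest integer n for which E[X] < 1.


We need C(n, 7) · 5^{1 − 21} < 1, i.e. C(n, 7) < 5^{21 − 1} = 95367431640625.
Check values of n near the boundary:
  n = 335: C(335, 7) = 88202498238195; 88202498238195 < 95367431640625? YES
  n = 336: C(336, 7) = 90079147136880; 90079147136880 < 95367431640625? YES
  n = 337: C(337, 7) = 91989916924632; 91989916924632 < 95367431640625? YES
  n = 338: C(338, 7) = 93935323022736; 93935323022736 < 95367431640625? YES
  n = 339: C(339, 7) = 95915887062372; 95915887062372 < 95367431640625? NO
The largest n with C(n, 7) < 95367431640625 is n = 338 (where E[X] = 93935323022736/95367431640625 ≈ 0.98498). Hence R_5(7) > 338, i.e. R_5(7) ≥ 339.

Largest n = 338; hence R_5(7) > 338.


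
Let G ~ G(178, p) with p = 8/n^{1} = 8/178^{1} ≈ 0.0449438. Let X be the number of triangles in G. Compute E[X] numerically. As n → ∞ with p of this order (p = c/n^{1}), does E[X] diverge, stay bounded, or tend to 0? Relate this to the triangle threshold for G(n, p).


Number of potential triangles: C(178, 3) = 924176.
Each occurs with probability p³ ≈ (0.0449438)³ ≈ 9.07841338e-05.
By linearity: E[X] = C(178, 3)·p³ ≈ 924176 · 9.07841338e-05 ≈ 83.900518.
Here α = 1, so p = 8/n is exactly at the triangle threshold p ~ 1/n. Asymptotically E[X] → c³/6 = 8³/6 = 256/3 ≈ 85.333333, a bounded constant. In this regime the triangle count is asymptotically Poisson(c³/6).

E[X] ≈ 83.900518; in regime p = Θ(1/n^{1}) E[X] stays bounded (at the triangle threshold p ~ 1/n).


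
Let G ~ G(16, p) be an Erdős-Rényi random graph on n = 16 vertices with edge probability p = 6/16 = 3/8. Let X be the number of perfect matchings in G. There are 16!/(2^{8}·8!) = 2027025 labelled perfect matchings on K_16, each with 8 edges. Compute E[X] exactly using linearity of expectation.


K_16 has 16!/(2^{8}·8!) = 2027025 labelled perfect matchings.
For each such perfect matching H, let X_H = 1 if all 8 edges of H are present in G. Then P[X_H = 1] = p^{8} = (3/8)^{8} = 6561/16777216.
Summing the indicators: E[X] = Σ_H E[X_H] = 2027025 · p^{8} = 2027025 · 6561/16777216 = 13299311025/16777216.
Numerically: E[X] ≈ 793.

E[X] = 2027025 · (3/8)^{8} = 13299311025/16777216 ≈ 793.


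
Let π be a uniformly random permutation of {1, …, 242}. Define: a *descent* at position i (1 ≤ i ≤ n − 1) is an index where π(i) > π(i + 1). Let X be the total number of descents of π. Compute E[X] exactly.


Write X = Σ X_I over i = 1, …, 241, with X_I the indicator of one descent.
There are 241 indicators.
For each fixed i, the pair (π(i), π(i+1)) is a uniformly random ordered pair of distinct values from {1, …, 242}; by symmetry P[π(i) > π(i+1)] = 1/2.
By linearity: E[X] = 241 · (1/2) = (242 − 1) · (1/2) = 241/2 ≈ 120.500.

E[X] = 241/2 = 120.500.


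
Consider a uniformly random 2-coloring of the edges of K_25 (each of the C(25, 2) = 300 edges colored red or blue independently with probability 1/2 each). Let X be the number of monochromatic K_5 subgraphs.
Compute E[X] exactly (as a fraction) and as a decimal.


Let X = Σ_S X_S over the C(25, 5) = 53130 subsets S of size 5, where X_S = 1 if the K_5 on S is monochromatic.
For a fixed S, the K_5 on S has C(5, 2) = 10 edges. P[all 10 edges red] = (1/2)^10, and likewise for blue, so P[monochromatic] = 2·(1/2)^10 = 2^{1 − 10} = 1/512.
Summing: E[X] = C(25, 5) · 2^{1 − 10} = 53130 · 1/512 = 26565/256.
Numerically: E[X] ≈ 103.7695.

E[X] = C(25,5)·2^(1−C(5,2)) = 26565/256 ≈ 103.7695.


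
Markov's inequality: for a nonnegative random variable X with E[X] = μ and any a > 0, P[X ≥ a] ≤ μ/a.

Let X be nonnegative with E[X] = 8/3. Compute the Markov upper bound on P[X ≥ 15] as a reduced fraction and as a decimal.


μ = E[X] = 8/3, a = 15.
Markov: P[X ≥ 15] ≤ μ/a = (8/3)/15 = 8/45.
Numerically: ≈ 0.17778.
(Since a = 15 > μ = 2.66667, the bound 8/45 is < 1 and informative.)

P[X ≥ 15] ≤ 8/45 ≈ 0.17778.


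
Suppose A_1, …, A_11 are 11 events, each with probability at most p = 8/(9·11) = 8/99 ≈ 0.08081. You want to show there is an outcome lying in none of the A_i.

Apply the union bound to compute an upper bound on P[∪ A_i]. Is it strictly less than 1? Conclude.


Union bound: P[∪_{i=1}^{11} A_i] ≤ Σ_i P[A_i] ≤ 11·p = 11·(8/99) = 8/9.
Numerically: 8/9 ≈ 0.88889.
Is 8/9 < 1? YES.
Since P[∪ A_i] ≤ 8/9 < 1, the complement has P[∩ A_i^c] ≥ 1 − 8/9 = 1/9 > 0, so some outcome avoids every A_i.

11·p = 8/9 ≈ 0.88889; existence CERTIFIED by the union bound.


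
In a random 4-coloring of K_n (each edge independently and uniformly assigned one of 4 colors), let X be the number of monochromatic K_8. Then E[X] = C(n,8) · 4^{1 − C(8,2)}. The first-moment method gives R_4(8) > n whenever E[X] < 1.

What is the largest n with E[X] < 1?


We need C(n, 8) · 4^{1 − 28} < 1, i.e. C(n, 8) < 4^{28 − 1} = 18014398509481984.
Check values of n near the boundary:
  n = 407: C(407, 8) = 17424959239309050; 17424959239309050 < 18014398509481984? YES
  n = 408: C(408, 8) = 17773458424095231; 17773458424095231 < 18014398509481984? YES
  n = 409: C(409, 8) = 18128041135797879; 18128041135797879 < 18014398509481984? NO
  n = 410: C(410, 8) = 18488798173326195; 18488798173326195 < 18014398509481984? NO
The largest n with C(n, 8) < 18014398509481984 is n = 408 (where E[X] = 17773458424095231/18014398509481984 ≈ 0.98663). Hence R_4(8) > 408, i.e. R_4(8) ≥ 409.

Largest n = 408; hence R_4(8) > 408.


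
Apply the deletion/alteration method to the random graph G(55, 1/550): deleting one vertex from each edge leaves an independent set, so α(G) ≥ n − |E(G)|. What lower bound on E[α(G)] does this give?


E[|E(G)|] = C(55, 2)·p = 1485 · (1/550) = 27/10.
E[α(G)] ≥ n − E[|E(G)|] = 55 − 27/10 = 523/10.
Numerically: ≈ 52.30000.
(This is only a lower bound; the true E[α(G)] may be larger.)

E[α(G)] ≥ 523/10 ≈ 52.30000.


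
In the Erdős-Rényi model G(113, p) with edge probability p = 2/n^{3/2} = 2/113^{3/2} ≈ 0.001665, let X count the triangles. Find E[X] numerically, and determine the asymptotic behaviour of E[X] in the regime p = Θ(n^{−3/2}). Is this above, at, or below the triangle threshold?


Number of potential triangles: C(113, 3) = 234136.
Each occurs with probability p³ ≈ (0.001665)³ ≈ 4.6156938e-09.
By linearity: E[X] = C(113, 3)·p³ ≈ 234136 · 4.6156938e-09 ≈ 0.00108.
Since α = 3/2 > 1, p = c/n^{3/2} = o(1/n) is below the triangle threshold p ~ 1/n. Asymptotically E[X] ~ (c³/6)·n^{3(1−α)} = (2³/6)·n^{-1.5} → 0, so by Markov's inequality G has no triangles w.h.p.

E[X] ≈ 0.00108; in regime p = Θ(1/n^{3/2}) E[X] tends to 0 (below the triangle threshold p ~ 1/n).


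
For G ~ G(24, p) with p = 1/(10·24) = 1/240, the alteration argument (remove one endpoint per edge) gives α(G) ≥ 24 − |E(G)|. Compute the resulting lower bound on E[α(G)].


E[|E(G)|] = C(24, 2)·p = 276 · (1/240) = 23/20.
E[α(G)] ≥ n − E[|E(G)|] = 24 − 23/20 = 457/20.
Numerically: ≈ 22.850000.
(This is only a lower bound; the true E[α(G)] may be larger.)

E[α(G)] ≥ 457/20 ≈ 22.850000.


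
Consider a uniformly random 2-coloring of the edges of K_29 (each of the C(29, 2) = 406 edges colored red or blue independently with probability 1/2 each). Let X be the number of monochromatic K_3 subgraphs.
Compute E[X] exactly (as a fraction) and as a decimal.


Let X = Σ_S X_S over the C(29, 3) = 3654 subsets S of size 3, where X_S = 1 if the K_3 on S is monochromatic.
For a fixed S, the K_3 on S has C(3, 2) = 3 edges. P[all 3 edges red] = (1/2)^3, and likewise for blue, so P[monochromatic] = 2·(1/2)^3 = 2^{1 − 3} = 1/4.
By linearity: E[X] = C(29, 3) · 2^{1 − 3} = 3654 · 1/4 = 1827/2.
Numerically: E[X] ≈ 913.50000.

E[X] = C(29,3)·2^(1−C(3,2)) = 1827/2 ≈ 913.50000.


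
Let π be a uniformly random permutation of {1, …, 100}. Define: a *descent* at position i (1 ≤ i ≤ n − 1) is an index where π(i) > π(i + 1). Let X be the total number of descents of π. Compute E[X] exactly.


Write X = Σ X_I over i = 1, …, 99, with X_I the indicator of one descent.
There are 99 indicators.
For each fixed i, the pair (π(i), π(i+1)) is a uniformly random ordered pair of distinct values from {1, …, 100}; by symmetry P[π(i) > π(i+1)] = 1/2.
By linearity: E[X] = 99 · (1/2) = (100 − 1) · (1/2) = 99/2 ≈ 49.50000.

E[X] = 99/2 = 49.50000.


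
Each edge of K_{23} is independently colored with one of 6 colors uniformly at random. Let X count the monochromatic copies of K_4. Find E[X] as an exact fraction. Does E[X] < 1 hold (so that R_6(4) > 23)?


E[X] = C(23, 4) · 6^{1 − 6} = 8855 · 6^{−5} = 8855/7776.
As a reduced fraction: E[X] = 8855/7776 ≈ 1.13876.
Is E[X] < 1? NO.
Since E[X] ≥ 1, the first-moment bound is inconclusive at n = 23; it does NOT by itself certify R_6(4) > 23.

E[X] = 8855/7776 ≈ 1.13876; E[X] ≥ 1; first-moment method inconclusive here.


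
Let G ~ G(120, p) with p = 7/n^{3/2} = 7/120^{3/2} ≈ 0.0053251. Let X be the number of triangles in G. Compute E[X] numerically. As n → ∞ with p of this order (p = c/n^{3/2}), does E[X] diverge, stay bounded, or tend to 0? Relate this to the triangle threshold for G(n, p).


Number of potential triangles: C(120, 3) = 280840.
Each occurs with probability p³ ≈ (0.0053251)³ ≈ 1.5100054e-07.
By linearity: E[X] = C(120, 3)·p³ ≈ 280840 · 1.5100054e-07 ≈ 0.04241.
Since α = 3/2 > 1, p = c/n^{3/2} = o(1/n) is below the triangle threshold p ~ 1/n. Asymptotically E[X] ~ (c³/6)·n^{3(1−α)} = (7³/6)·n^{-1.5} → 0, so by Markov's inequality G has no triangles w.h.p.

E[X] ≈ 0.04241; in regime p = Θ(1/n^{3/2}) E[X] tends to 0 (below the triangle threshold p ~ 1/n).


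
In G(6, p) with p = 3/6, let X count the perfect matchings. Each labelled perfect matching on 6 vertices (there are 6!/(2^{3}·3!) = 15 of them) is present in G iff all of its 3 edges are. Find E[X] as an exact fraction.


K_6 has 6!/(2^{3}·3!) = 15 labelled perfect matchings.
For each such perfect matching H, let X_H = 1 if all 3 edges of H are present in G. Then P[X_H = 1] = p^{3} = (1/2)^{3} = 1/8.
By linearity of expectation: E[X] = Σ_H E[X_H] = 15 · p^{3} = 15 · 1/8 = 15/8.
Numerically: E[X] ≈ 1.875.

E[X] = 15 · (1/2)^{3} = 15/8 ≈ 1.875.


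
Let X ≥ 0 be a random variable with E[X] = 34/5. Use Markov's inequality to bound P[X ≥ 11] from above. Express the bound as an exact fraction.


μ = E[X] = 34/5, a = 11.
Markov: P[X ≥ 11] ≤ μ/a = (34/5)/11 = 34/55.
Numerically: ≈ 0.6182.
(Since a = 11 > μ = 6.8000, the bound 34/55 is < 1 and informative.)

P[X ≥ 11] ≤ 34/55 ≈ 0.6182.


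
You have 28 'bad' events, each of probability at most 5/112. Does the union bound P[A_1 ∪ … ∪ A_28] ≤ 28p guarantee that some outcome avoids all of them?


Union bound: P[∪_{i=1}^{28} A_i] ≤ Σ_i P[A_i] ≤ 28·p = 28·(5/112) = 5/4.
Numerically: 5/4 ≈ 1.2500000.
Is 5/4 < 1? NO.
Since the bound 5/4 is ≥ 1, the union bound is uninformative here; it does NOT by itself certify existence.

28·p = 5/4 ≈ 1.2500000; existence NOT certified by the union bound.


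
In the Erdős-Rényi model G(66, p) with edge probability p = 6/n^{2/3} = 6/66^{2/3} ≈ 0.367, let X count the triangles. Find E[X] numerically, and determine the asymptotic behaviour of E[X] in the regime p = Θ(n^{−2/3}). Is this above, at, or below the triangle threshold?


Number of potential triangles: C(66, 3) = 45760.
Each occurs with probability p³ ≈ (0.367)³ ≈ 4.95868e-02.
By linearity: E[X] = C(66, 3)·p³ ≈ 45760 · 4.95868e-02 ≈ 2269.091.
Since α = 2/3 < 1, p = c/n^{2/3} ≫ 1/n is above the triangle threshold p ~ 1/n. Asymptotically E[X] ~ (c³/6)·n^{3(1−α)} = (6³/6)·n^{1} → ∞; triangles are abundant w.h.p.

E[X] ≈ 2269.091; in regime p = Θ(1/n^{2/3}) E[X] diverges (above the triangle threshold p ~ 1/n).


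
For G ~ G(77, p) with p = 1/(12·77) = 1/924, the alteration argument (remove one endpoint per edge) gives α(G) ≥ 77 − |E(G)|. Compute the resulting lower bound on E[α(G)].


E[|E(G)|] = C(77, 2)·p = 2926 · (1/924) = 19/6.
E[α(G)] ≥ n − E[|E(G)|] = 77 − 19/6 = 443/6.
Numerically: ≈ 73.8333.
(This is only a lower bound; the true E[α(G)] may be larger.)

E[α(G)] ≥ 443/6 ≈ 73.8333.


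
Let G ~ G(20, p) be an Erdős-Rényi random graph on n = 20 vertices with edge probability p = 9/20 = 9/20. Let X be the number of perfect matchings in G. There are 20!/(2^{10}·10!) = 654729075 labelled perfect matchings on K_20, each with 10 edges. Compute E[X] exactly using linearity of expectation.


K_20 has 20!/(2^{10}·10!) = 654729075 labelled perfect matchings.
For each such perfect matching H, let X_H = 1 if all 10 edges of H are present in G. Then P[X_H = 1] = p^{10} = (9/20)^{10} = 3486784401/10240000000000.
By linearity of expectation: E[X] = Σ_H E[X_H] = 654729075 · p^{10} = 654729075 · 3486784401/10240000000000 = 91315965023646363/409600000000.
Numerically: E[X] ≈ 2.23e+05.

E[X] = 654729075 · (9/20)^{10} = 91315965023646363/409600000000 ≈ 2.23e+05.


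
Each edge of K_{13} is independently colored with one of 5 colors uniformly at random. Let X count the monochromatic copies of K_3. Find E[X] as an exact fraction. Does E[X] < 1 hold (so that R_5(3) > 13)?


E[X] = C(13, 3) · 5^{1 − 3} = 286 · 5^{−2} = 286/25.
As a reduced fraction: E[X] = 286/25 ≈ 11.44000.
Is E[X] < 1? NO.
Since E[X] ≥ 1, the first-moment bound is inconclusive at n = 13; it does NOT by itself certify R_5(3) > 13.

E[X] = 286/25 ≈ 11.44000; E[X] ≥ 1; first-moment method inconclusive here.


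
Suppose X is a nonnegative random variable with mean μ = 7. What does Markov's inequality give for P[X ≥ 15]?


μ = E[X] = 7, a = 15.
Markov: P[X ≥ 15] ≤ μ/a = (7)/15 = 7/15.
Numerically: ≈ 0.466667.
(Since a = 15 > μ = 7.000000, the bound 7/15 is < 1 and informative.)

P[X ≥ 15] ≤ 7/15 ≈ 0.466667.


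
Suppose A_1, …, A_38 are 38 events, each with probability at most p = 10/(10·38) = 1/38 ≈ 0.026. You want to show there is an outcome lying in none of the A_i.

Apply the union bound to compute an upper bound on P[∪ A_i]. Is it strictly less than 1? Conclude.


Union bound: P[∪_{i=1}^{38} A_i] ≤ Σ_i P[A_i] ≤ 38·p = 38·(1/38) = 1.
Numerically: 1 ≈ 1.000.
Is 1 < 1? NO.
Since the bound 1 is ≥ 1, the union bound is uninformative here; it does NOT by itself certify existence.

38·p = 1 ≈ 1.000; existence NOT certified by the union bound.


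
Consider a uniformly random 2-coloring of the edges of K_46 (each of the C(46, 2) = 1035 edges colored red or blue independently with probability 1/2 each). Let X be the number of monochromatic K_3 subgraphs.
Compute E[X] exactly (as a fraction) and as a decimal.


Let X = Σ_S X_S over the C(46, 3) = 15180 subsets S of size 3, where X_S = 1 if the K_3 on S is monochromatic.
For a fixed S, the K_3 on S has C(3, 2) = 3 edges. P[all 3 edges red] = (1/2)^3, and likewise for blue, so P[monochromatic] = 2·(1/2)^3 = 2^{1 − 3} = 1/4.
By linearity: E[X] = C(46, 3) · 2^{1 − 3} = 15180 · 1/4 = 3795.
Numerically: E[X] ≈ 3795.000000.

E[X] = C(46,3)·2^(1−C(3,2)) = 3795 ≈ 3795.000000.


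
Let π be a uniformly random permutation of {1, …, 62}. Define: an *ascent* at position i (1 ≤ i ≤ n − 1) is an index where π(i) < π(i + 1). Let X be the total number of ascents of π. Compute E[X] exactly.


Write X = Σ X_I over i = 1, …, 61, with X_I the indicator of one ascent.
There are 61 indicators.
For each fixed i, the pair (π(i), π(i+1)) is a uniformly random ordered pair of distinct values from {1, …, 62}; by symmetry P[π(i) < π(i+1)] = 1/2.
By linearity: E[X] = 61 · (1/2) = (62 − 1) · (1/2) = 61/2 ≈ 30.500.

E[X] = 61/2 = 30.500.


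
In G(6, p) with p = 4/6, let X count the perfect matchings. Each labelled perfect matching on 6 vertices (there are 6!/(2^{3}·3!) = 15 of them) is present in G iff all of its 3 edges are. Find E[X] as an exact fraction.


K_6 has 6!/(2^{3}·3!) = 15 labelled perfect matchings.
For each such perfect matching H, let X_H = 1 if all 3 edges of H are present in G. Then P[X_H = 1] = p^{3} = (2/3)^{3} = 8/27.
Summing the indicators: E[X] = Σ_H E[X_H] = 15 · p^{3} = 15 · 8/27 = 40/9.
Numerically: E[X] ≈ 4.44.

E[X] = 15 · (2/3)^{3} = 40/9 ≈ 4.44.


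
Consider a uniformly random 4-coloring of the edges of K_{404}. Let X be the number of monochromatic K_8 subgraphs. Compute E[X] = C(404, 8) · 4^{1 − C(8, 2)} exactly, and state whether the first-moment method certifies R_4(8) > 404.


E[X] = C(404, 8) · 4^{1 − 28} = 16415071523485570 · 4^{−27} = 16415071523485570/18014398509481984.
As a reduced fraction: E[X] = 8207535761742785/9007199254740992 ≈ 0.9112.
Is E[X] < 1? YES.
Since E[X] < 1, there exists a 4-coloring of K_{404} with no monochromatic K_8; hence R_4(8) > 404.

E[X] = 8207535761742785/9007199254740992 ≈ 0.9112; E[X] < 1, so R_4(8) > 404.


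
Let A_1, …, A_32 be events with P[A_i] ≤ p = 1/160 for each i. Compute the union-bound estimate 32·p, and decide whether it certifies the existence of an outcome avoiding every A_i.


Union bound: P[∪_{i=1}^{32} A_i] ≤ Σ_i P[A_i] ≤ 32·p = 32·(1/160) = 1/5.
Numerically: 1/5 ≈ 0.2000.
Is 1/5 < 1? YES.
Since P[∪ A_i] ≤ 1/5 < 1, the complement has P[∩ A_i^c] ≥ 1 − 1/5 = 4/5 > 0, so some outcome avoids every A_i.

32·p = 1/5 ≈ 0.2000; existence CERTIFIED by the union bound.


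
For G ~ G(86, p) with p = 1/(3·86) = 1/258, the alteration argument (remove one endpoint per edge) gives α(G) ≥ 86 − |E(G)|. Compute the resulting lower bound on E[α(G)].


E[|E(G)|] = C(86, 2)·p = 3655 · (1/258) = 85/6.
E[α(G)] ≥ n − E[|E(G)|] = 86 − 85/6 = 431/6.
Numerically: ≈ 71.833.
(This is only a lower bound; the true E[α(G)] may be larger.)

E[α(G)] ≥ 431/6 ≈ 71.833.


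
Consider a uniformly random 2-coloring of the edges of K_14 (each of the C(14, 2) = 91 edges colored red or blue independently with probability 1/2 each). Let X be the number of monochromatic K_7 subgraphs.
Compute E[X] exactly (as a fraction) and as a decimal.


Let X = Σ_S X_S over the C(14, 7) = 3432 subsets S of size 7, where X_S = 1 if the K_7 on S is monochromatic.
For a fixed S, the K_7 on S has C(7, 2) = 21 edges. P[all 21 edges red] = (1/2)^21, and likewise for blue, so P[monochromatic] = 2·(1/2)^21 = 2^{1 − 21} = 1/1048576.
Summing: E[X] = C(14, 7) · 2^{1 − 21} = 3432 · 1/1048576 = 429/131072.
Numerically: E[X] ≈ 0.0033.

E[X] = C(14,7)·2^(1−C(7,2)) = 429/131072 ≈ 0.0033.


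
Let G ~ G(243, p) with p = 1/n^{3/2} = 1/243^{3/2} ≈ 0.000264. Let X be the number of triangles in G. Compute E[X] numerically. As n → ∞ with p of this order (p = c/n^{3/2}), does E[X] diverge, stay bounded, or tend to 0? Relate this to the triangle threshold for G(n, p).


Number of potential triangles: C(243, 3) = 2362041.
Each occurs with probability p³ ≈ (0.000264)³ ≈ 1.839805e-11.
By linearity: E[X] = C(243, 3)·p³ ≈ 2362041 · 1.839805e-11 ≈ 0.0000.
Since α = 3/2 > 1, p = c/n^{3/2} = o(1/n) is below the triangle threshold p ~ 1/n. Asymptotically E[X] ~ (c³/6)·n^{3(1−α)} = (1³/6)·n^{-1.5} → 0, so by Markov's inequality G has no triangles w.h.p.

E[X] ≈ 0.0000; in regime p = Θ(1/n^{3/2}) E[X] tends to 0 (below the triangle threshold p ~ 1/n).


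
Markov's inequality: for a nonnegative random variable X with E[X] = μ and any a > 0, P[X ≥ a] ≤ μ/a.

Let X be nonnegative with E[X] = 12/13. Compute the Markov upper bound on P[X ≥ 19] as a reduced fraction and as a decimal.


μ = E[X] = 12/13, a = 19.
Markov: P[X ≥ 19] ≤ μ/a = (12/13)/19 = 12/247.
Numerically: ≈ 0.0486.
(Since a = 19 > μ = 0.9231, the bound 12/247 is < 1 and informative.)

P[X ≥ 19] ≤ 12/247 ≈ 0.0486.


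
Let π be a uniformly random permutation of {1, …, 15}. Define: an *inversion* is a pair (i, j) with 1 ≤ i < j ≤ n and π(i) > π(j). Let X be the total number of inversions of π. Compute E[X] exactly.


Write X = Σ X_I over the C(15, 2) = 105 pairs i < j, with X_I the indicator of one inversion.
There are 105 indicators.
For each fixed pair i < j, the values π(i) and π(j) are two distinct elements of {1, …, 15} in uniformly random order; by symmetry P[π(i) > π(j)] = 1/2.
By linearity: E[X] = 105 · (1/2) = C(15, 2) · (1/2) = 105/2 = 105/2 ≈ 52.5000.

E[X] = 105/2 = 52.5000.


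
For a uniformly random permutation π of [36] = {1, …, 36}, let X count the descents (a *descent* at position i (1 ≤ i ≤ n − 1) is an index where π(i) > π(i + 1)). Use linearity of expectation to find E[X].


Write X = Σ X_I over i = 1, …, 35, with X_I the indicator of one descent.
There are 35 indicators.
For each fixed i, the pair (π(i), π(i+1)) is a uniformly random ordered pair of distinct values from {1, …, 36}; by symmetry P[π(i) > π(i+1)] = 1/2.
By linearity: E[X] = 35 · (1/2) = (36 − 1) · (1/2) = 35/2 ≈ 17.50000.

E[X] = 35/2 = 17.50000.


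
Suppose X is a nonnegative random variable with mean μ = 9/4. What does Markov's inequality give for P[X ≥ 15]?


μ = E[X] = 9/4, a = 15.
Markov: P[X ≥ 15] ≤ μ/a = (9/4)/15 = 3/20.
Numerically: ≈ 0.150000.
(Since a = 15 > μ = 2.250000, the bound 3/20 is < 1 and informative.)

P[X ≥ 15] ≤ 3/20 ≈ 0.150000.


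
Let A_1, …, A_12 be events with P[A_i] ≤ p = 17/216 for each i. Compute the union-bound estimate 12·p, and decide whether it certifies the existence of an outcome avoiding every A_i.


Union bound: P[∪_{i=1}^{12} A_i] ≤ Σ_i P[A_i] ≤ 12·p = 12·(17/216) = 17/18.
Numerically: 17/18 ≈ 0.9444.
Is 17/18 < 1? YES.
Since P[∪ A_i] ≤ 17/18 < 1, the complement has P[∩ A_i^c] ≥ 1 − 17/18 = 1/18 > 0, so some outcome avoids every A_i.

12·p = 17/18 ≈ 0.9444; existence CERTIFIED by the union bound.


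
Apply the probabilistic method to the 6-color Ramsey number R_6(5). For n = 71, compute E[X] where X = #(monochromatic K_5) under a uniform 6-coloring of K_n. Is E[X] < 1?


E[X] = C(71, 5) · 6^{1 − 10} = 13019909 · 6^{−9} = 13019909/10077696.
As a reduced fraction: E[X] = 13019909/10077696 ≈ 1.29195.
Is E[X] < 1? NO.
Since E[X] ≥ 1, the first-moment bound is inconclusive at n = 71; it does NOT by itself certify R_6(5) > 71.

E[X] = 13019909/10077696 ≈ 1.29195; E[X] ≥ 1; first-moment method inconclusive here.


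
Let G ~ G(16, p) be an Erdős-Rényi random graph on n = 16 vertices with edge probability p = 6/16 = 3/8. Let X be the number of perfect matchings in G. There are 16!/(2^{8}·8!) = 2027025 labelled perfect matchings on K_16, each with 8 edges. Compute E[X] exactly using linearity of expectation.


K_16 has 16!/(2^{8}·8!) = 2027025 labelled perfect matchings.
For each such perfect matching H, let X_H = 1 if all 8 edges of H are present in G. Then P[X_H = 1] = p^{8} = (3/8)^{8} = 6561/16777216.
Summing the indicators: E[X] = Σ_H E[X_H] = 2027025 · p^{8} = 2027025 · 6561/16777216 = 13299311025/16777216.
Numerically: E[X] ≈ 792.701.

E[X] = 2027025 · (3/8)^{8} = 13299311025/16777216 ≈ 792.701.


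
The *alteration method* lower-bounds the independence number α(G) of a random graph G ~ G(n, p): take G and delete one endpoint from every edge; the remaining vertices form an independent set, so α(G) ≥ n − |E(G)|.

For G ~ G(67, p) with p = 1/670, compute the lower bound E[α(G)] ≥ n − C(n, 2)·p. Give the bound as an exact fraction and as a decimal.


E[|E(G)|] = C(67, 2)·p = 2211 · (1/670) = 33/10.
E[α(G)] ≥ n − E[|E(G)|] = 67 − 33/10 = 637/10.
Numerically: ≈ 63.7000.
(This is only a lower bound; the true E[α(G)] may be larger.)

E[α(G)] ≥ 637/10 ≈ 63.7000.


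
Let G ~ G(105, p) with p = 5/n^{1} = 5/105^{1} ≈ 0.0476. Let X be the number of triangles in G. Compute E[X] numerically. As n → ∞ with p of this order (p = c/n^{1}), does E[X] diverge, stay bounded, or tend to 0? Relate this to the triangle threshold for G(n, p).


Number of potential triangles: C(105, 3) = 187460.
Each occurs with probability p³ ≈ (0.0476)³ ≈ 1.07980e-04.
By linearity: E[X] = C(105, 3)·p³ ≈ 187460 · 1.07980e-04 ≈ 20.242.
Here α = 1, so p = 5/n is exactly at the triangle threshold p ~ 1/n. Asymptotically E[X] → c³/6 = 5³/6 = 125/6 ≈ 20.833, a bounded constant. In this regime the triangle count is asymptotically Poisson(c³/6).

E[X] ≈ 20.242; in regime p = Θ(1/n^{1}) E[X] stays bounded (at the triangle threshold p ~ 1/n).
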